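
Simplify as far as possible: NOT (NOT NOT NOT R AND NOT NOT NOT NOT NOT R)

NOT (NOT NOT NOT R AND NOT NOT NOT NOT NOT R)
= NOT (NOT NOT NOT R AND NOT NOT NOT R)   (double negation)
= NOT NOT NOT NOT R   (idempotence)
= NOT NOT R   (double negation)
= R   (double negation)

R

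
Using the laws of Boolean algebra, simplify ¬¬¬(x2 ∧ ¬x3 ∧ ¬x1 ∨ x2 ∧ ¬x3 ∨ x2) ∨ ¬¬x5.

¬¬¬(x2 ∧ ¬x3 ∧ ¬x1 ∨ x2 ∧ ¬x3 ∨ x2) ∨ ¬¬x5
= ¬¬¬(x2 ∧ ¬x3 ∧ ¬x1 ∨ x2 ∧ ¬x3 ∨ x2) ∨ x5   — double negation
= ¬¬¬(x2 ∧ ¬x3 ∨ x2) ∨ x5   — absorption
= ¬¬¬x2 ∨ x5   — absorption
= ¬x2 ∨ x5   — double negation

¬x2 ∨ x5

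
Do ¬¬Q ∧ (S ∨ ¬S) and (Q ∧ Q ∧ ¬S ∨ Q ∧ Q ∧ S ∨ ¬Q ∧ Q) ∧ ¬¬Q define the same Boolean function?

E1: ¬¬Q ∧ (S ∨ ¬S)
    = ¬¬Q   (complement / identity)
    = Q   (double negation)
E2: (Q ∧ Q ∧ ¬S ∨ Q ∧ Q ∧ S ∨ ¬Q ∧ Q) ∧ ¬¬Q
    = (Q ∧ Q ∧ ¬S ∨ Q ∧ Q ∧ S ∨ ¬Q ∧ Q) ∧ Q   (double negation)
    = (Q ∧ Q ∨ ¬Q ∧ Q) ∧ Q   (distribution)
    = Q ∧ Q   (distribution)
    = Q   (idempotence)
Both reduce to Q, so they are equivalent.

Yes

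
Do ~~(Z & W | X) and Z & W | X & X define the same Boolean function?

Yes

E1: ~~(Z & W | X)
    = Z & W | X
E2: Z & W | X & X
    = Z & W | X
Both reduce to Z & W | X, so they are equivalent.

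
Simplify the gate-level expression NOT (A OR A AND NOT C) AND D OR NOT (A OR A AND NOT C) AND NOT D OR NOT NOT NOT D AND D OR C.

NOT A OR C

NOT (A OR A AND NOT C) AND D OR NOT (A OR A AND NOT C) AND NOT D OR NOT NOT NOT D AND D OR C
= NOT (A OR A AND NOT C) AND D OR NOT (A OR A AND NOT C) AND NOT D OR NOT D AND D OR C   [double negation]
= NOT (A OR A AND NOT C) AND D OR NOT (A OR A AND NOT C) AND NOT D OR C   [complement / identity]
= NOT (A OR A AND NOT C) OR C   [distribution]
= NOT A OR C   [absorption]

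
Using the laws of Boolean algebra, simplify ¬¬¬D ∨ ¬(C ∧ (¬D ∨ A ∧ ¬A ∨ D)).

¬¬¬D ∨ ¬(C ∧ (¬D ∨ A ∧ ¬A ∨ D))
= ¬¬¬D ∨ ¬(C ∧ (¬D ∨ D))   [complement / identity]
= ¬D ∨ ¬(C ∧ (¬D ∨ D))   [double negation]
= ¬D ∨ ¬C   [complement / identity]

¬D ∨ ¬C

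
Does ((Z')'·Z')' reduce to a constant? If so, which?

((Z')'·Z')'
= Z'+Z   [De Morgan]
= 1   [complement]

yes, True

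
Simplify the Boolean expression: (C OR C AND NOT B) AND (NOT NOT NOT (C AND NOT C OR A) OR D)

C AND (NOT A OR D)

(C OR C AND NOT B) AND (NOT NOT NOT (C AND NOT C OR A) OR D)
= (C OR C AND NOT B) AND (NOT NOT NOT A OR D)   (complement / identity)
= C AND (NOT NOT NOT A OR D)   (absorption)
= C AND (NOT A OR D)   (double negation)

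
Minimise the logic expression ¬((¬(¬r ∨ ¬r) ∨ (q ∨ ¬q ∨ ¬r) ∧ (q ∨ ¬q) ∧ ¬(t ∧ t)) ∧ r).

¬((¬(¬r ∨ ¬r) ∨ (q ∨ ¬q ∨ ¬r) ∧ (q ∨ ¬q) ∧ ¬(t ∧ t)) ∧ r)
= ¬((¬(¬r ∨ ¬r) ∨ (q ∨ ¬q) ∧ ¬(t ∧ t)) ∧ r)   — absorption
= ¬((¬(¬r ∨ ¬r) ∨ (q ∨ ¬q) ∧ ¬t) ∧ r)   — idempotence
= ¬((r ∧ r ∨ (q ∨ ¬q) ∧ ¬t) ∧ r)   — De Morgan
= ¬((r ∨ (q ∨ ¬q) ∧ ¬t) ∧ r)   — idempotence
= ¬((r ∨ ¬t) ∧ r)   — complement / identity
= ¬r   — absorption

¬r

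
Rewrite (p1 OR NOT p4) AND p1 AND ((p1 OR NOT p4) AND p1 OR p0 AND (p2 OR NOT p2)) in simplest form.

(p1 OR NOT p4) AND p1 AND ((p1 OR NOT p4) AND p1 OR p0 AND (p2 OR NOT p2))
= (p1 OR NOT p4) AND p1 AND ((p1 OR NOT p4) AND p1 OR p0)   — complement / identity
= (p1 OR NOT p4) AND p1   — absorption
= p1   — absorption

p1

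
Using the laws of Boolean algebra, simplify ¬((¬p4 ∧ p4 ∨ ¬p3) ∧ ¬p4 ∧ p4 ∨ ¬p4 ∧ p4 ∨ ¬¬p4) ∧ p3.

¬((¬p4 ∧ p4 ∨ ¬p3) ∧ ¬p4 ∧ p4 ∨ ¬p4 ∧ p4 ∨ ¬¬p4) ∧ p3
= ¬(¬p4 ∧ p4 ∨ ¬p4 ∧ p4 ∨ ¬¬p4) ∧ p3   [absorption]
= ¬(¬p4 ∧ p4 ∨ ¬¬p4) ∧ p3   [complement / identity]
= ¬¬¬p4 ∧ p3   [complement / identity]
= ¬p4 ∧ p3   [double negation]

¬p4 ∧ p3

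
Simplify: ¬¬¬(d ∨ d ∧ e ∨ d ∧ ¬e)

¬d

¬¬¬(d ∨ d ∧ e ∨ d ∧ ¬e)
= ¬¬¬(d ∨ d)   — distribution
= ¬(d ∨ d)   — double negation
= ¬d   — idempotence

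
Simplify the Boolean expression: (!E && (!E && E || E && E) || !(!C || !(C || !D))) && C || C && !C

C

(!E && (!E && E || E && E) || !(!C || !(C || !D))) && C || C && !C
= (!E && E || !(!C || !(C || !D))) && C || C && !C
= (!E && E || C && (C || !D)) && C || C && !C
= C && (C || !D) && C || C && !C
= C && C || C && !C
= C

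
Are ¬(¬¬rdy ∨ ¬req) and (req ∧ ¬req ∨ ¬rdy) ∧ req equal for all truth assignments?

E1: ¬(¬¬rdy ∨ ¬req)
    = ¬rdy ∧ req
E2: (req ∧ ¬req ∨ ¬rdy) ∧ req
    = ¬rdy ∧ req
Both reduce to ¬rdy ∧ req, so they are equivalent.

Yes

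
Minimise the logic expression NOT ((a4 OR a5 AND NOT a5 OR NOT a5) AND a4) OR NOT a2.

NOT a4 OR NOT a2

NOT ((a4 OR a5 AND NOT a5 OR NOT a5) AND a4) OR NOT a2
= NOT ((a4 OR NOT a5) AND a4) OR NOT a2   (complement / identity)
= NOT a4 OR NOT a2   (absorption)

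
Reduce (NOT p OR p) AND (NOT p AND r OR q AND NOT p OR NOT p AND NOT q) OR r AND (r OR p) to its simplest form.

NOT p OR r

(NOT p OR p) AND (NOT p AND r OR q AND NOT p OR NOT p AND NOT q) OR r AND (r OR p)
= (NOT p OR p) AND (NOT p AND r OR NOT p) OR r AND (r OR p)
= (NOT p OR p) AND NOT p OR r AND (r OR p)
= NOT p OR r AND (r OR p)
= NOT p OR r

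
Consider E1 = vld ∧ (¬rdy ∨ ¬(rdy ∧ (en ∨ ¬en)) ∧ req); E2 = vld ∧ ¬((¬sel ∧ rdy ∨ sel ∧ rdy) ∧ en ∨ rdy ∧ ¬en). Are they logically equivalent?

Yes

E1: vld ∧ (¬rdy ∨ ¬(rdy ∧ (en ∨ ¬en)) ∧ req)
    = vld ∧ (¬rdy ∨ ¬rdy ∧ req)
    = vld ∧ ¬rdy
E2: vld ∧ ¬((¬sel ∧ rdy ∨ sel ∧ rdy) ∧ en ∨ rdy ∧ ¬en)
    = vld ∧ ¬(rdy ∧ en ∨ rdy ∧ ¬en)
    = vld ∧ ¬rdy
Both reduce to vld ∧ ¬rdy, so they are equivalent.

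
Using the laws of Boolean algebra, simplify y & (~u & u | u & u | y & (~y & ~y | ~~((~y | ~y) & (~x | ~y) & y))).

y & u

y & (~u & u | u & u | y & (~y & ~y | ~~((~y | ~y) & (~x | ~y) & y)))
= y & (u | y & (~y & ~y | ~~((~y | ~y) & (~x | ~y) & y)))   (distribution)
= y & (u | y & (~y & ~y | (~y | ~y) & (~x | ~y) & y))   (double negation)
= y & (u | y & (~y & ~y | (~y & ~x | ~y) & y))   (distribution)
= y & (u | y & (~y & ~y | ~y & y))   (absorption)
= y & (u | y & ~y)   (distribution)
= y & u   (complement / identity)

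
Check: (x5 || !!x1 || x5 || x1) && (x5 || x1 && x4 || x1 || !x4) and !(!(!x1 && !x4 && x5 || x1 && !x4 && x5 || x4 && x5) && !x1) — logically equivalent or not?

E1: (x5 || !!x1 || x5 || x1) && (x5 || x1 && x4 || x1 || !x4)
    = (x5 || !!x1 || x5 || x1) && (x5 || x1 || !x4)   [absorption]
    = (x5 || x1 || x5 || x1) && (x5 || x1 || !x4)   [double negation]
    = x5 || x1 || (x5 || x1) && !x4   [distribution]
    = x5 || x1   [absorption]
E2: !(!(!x1 && !x4 && x5 || x1 && !x4 && x5 || x4 && x5) && !x1)
    = !(!(!x4 && x5 || x4 && x5) && !x1)   [distribution]
    = !x4 && x5 || x4 && x5 || x1   [De Morgan]
    = x5 || x1   [distribution]
Both reduce to x5 || x1, so they are equivalent.

Yes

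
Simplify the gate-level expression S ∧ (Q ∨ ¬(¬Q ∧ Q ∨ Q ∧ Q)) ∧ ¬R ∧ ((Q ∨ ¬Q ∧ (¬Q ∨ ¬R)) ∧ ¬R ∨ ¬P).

S ∧ (Q ∨ ¬(¬Q ∧ Q ∨ Q ∧ Q)) ∧ ¬R ∧ ((Q ∨ ¬Q ∧ (¬Q ∨ ¬R)) ∧ ¬R ∨ ¬P)
= S ∧ (Q ∨ ¬Q) ∧ ¬R ∧ ((Q ∨ ¬Q ∧ (¬Q ∨ ¬R)) ∧ ¬R ∨ ¬P)   [distribution]
= S ∧ (Q ∨ ¬Q) ∧ ¬R ∧ ((Q ∨ ¬Q) ∧ ¬R ∨ ¬P)   [absorption]
= S ∧ (Q ∨ ¬Q) ∧ ¬R   [absorption]
= S ∧ ¬R   [complement / identity]

S ∧ ¬R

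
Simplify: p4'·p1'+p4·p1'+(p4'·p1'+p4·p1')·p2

p4'·p1'+p4·p1'+(p4'·p1'+p4·p1')·p2
= p4'·p1'+p4·p1'   (absorption)
= p1'   (distribution)

p1'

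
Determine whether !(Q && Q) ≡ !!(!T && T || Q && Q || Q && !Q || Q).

E1: !(Q && Q)
    = !Q   (idempotence)
E2: !!(!T && T || Q && Q || Q && !Q || Q)
    = !!(Q && Q || Q && !Q || Q)   (complement / identity)
    = !!(Q || Q)   (distribution)
    = !!Q   (idempotence)
    = Q   (double negation)
These differ: at Q=1, T=0, E1 = 0 but E2 = 1.

No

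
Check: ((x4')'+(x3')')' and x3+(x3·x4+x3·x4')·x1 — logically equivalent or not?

No

E1: ((x4')'+(x3')')'
    = x4'·x3'
E2: x3+(x3·x4+x3·x4')·x1
    = x3+x3·x1
    = x3
These differ: at x1=0, x3=1, x4=0, E1 = 0 but E2 = 1.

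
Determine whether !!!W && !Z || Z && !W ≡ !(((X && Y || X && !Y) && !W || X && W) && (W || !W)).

No

E1: !!!W && !Z || Z && !W
    = !W && !Z || Z && !W   (double negation)
    = !W   (distribution)
E2: !(((X && Y || X && !Y) && !W || X && W) && (W || !W))
    = !((X && !W || X && W) && (W || !W))   (distribution)
    = !(X && (W || !W))   (distribution)
    = !X   (complement / identity)
These differ: at W=1, X=0, Y=0, Z=0, E1 = 0 but E2 = 1.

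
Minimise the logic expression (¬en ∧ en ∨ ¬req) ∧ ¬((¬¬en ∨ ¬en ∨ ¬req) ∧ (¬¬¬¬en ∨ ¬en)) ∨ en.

en

(¬en ∧ en ∨ ¬req) ∧ ¬((¬¬en ∨ ¬en ∨ ¬req) ∧ (¬¬¬¬en ∨ ¬en)) ∨ en
= (¬en ∧ en ∨ ¬req) ∧ ¬((¬¬en ∨ ¬en ∨ ¬req) ∧ (¬¬en ∨ ¬en)) ∨ en
= (¬en ∧ en ∨ ¬req) ∧ ¬(¬¬en ∨ ¬en) ∨ en
= (¬en ∧ en ∨ ¬req) ∧ ¬en ∧ en ∨ en
= ¬en ∧ en ∨ en
= en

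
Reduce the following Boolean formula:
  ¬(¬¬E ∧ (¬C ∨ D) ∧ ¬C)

¬E ∨ C

¬(¬¬E ∧ (¬C ∨ D) ∧ ¬C)
= ¬(¬¬E ∧ ¬C)   — absorption
= ¬E ∨ C   — De Morgan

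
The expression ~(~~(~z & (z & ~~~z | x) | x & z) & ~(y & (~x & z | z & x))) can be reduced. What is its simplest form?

~x | y & z

~(~~(~z & (z & ~~~z | x) | x & z) & ~(y & (~x & z | z & x)))
= ~(~z & (z & ~~~z | x) | x & z) | y & (~x & z | z & x)
= ~(~z & (z & ~~~z | x) | x & z) | y & z
= ~(~z & (z & ~z | x) | x & z) | y & z
= ~(~z & x | x & z) | y & z
= ~x | y & z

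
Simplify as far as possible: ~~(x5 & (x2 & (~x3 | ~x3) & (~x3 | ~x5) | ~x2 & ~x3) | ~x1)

~~(x5 & (x2 & (~x3 | ~x3) & (~x3 | ~x5) | ~x2 & ~x3) | ~x1)
= ~~(x5 & (x2 & (~x3 | ~x3 & ~x5) | ~x2 & ~x3) | ~x1)
= ~~(x5 & (x2 & ~x3 | ~x2 & ~x3) | ~x1)
= ~~(x5 & ~x3 | ~x1)
= x5 & ~x3 | ~x1

x5 & ~x3 | ~x1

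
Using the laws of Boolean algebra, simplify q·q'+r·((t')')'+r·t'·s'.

r·t'

q·q'+r·((t')')'+r·t'·s'
= q·q'+r·t'+r·t'·s'   (double negation)
= r·t'+r·t'·s'   (complement / identity)
= r·t'   (absorption)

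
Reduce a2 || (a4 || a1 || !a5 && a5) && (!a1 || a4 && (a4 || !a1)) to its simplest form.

a2 || a4

a2 || (a4 || a1 || !a5 && a5) && (!a1 || a4 && (a4 || !a1))
= a2 || (a4 || a1) && (!a1 || a4 && (a4 || !a1))   [complement / identity]
= a2 || (a4 || a1) && (!a1 || a4)   [absorption]
= a2 || a1 && !a1 || a4   [distribution]
= a2 || a4   [complement / identity]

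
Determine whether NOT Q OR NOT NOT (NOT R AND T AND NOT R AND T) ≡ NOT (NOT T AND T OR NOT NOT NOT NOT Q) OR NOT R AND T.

E1: NOT Q OR NOT NOT (NOT R AND T AND NOT R AND T)
    = NOT Q OR NOT R AND T AND NOT R AND T
    = NOT Q OR NOT R AND T
E2: NOT (NOT T AND T OR NOT NOT NOT NOT Q) OR NOT R AND T
    = NOT NOT NOT NOT NOT Q OR NOT R AND T
    = NOT NOT NOT Q OR NOT R AND T
    = NOT Q OR NOT R AND T
Both reduce to NOT Q OR NOT R AND T, so they are equivalent.

Yes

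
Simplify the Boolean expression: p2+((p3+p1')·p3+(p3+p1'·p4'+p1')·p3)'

p2+((p3+p1')·p3+(p3+p1'·p4'+p1')·p3)'
= p2+((p3+p1')·p3+(p3+p1')·p3)'
= p2+((p3+p1')·p3)'
= p2+p3'

p2+p3'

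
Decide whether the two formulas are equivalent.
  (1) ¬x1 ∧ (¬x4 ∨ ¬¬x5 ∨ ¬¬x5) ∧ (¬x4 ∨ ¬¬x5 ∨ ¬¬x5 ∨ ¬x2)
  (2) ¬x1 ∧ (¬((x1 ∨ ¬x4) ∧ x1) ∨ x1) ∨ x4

No

E1: ¬x1 ∧ (¬x4 ∨ ¬¬x5 ∨ ¬¬x5) ∧ (¬x4 ∨ ¬¬x5 ∨ ¬¬x5 ∨ ¬x2)
    = ¬x1 ∧ (¬x4 ∨ ¬¬x5 ∨ ¬¬x5)   (absorption)
    = ¬x1 ∧ (¬x4 ∨ ¬¬x5)   (idempotence)
    = ¬x1 ∧ (¬x4 ∨ x5)   (double negation)
E2: ¬x1 ∧ (¬((x1 ∨ ¬x4) ∧ x1) ∨ x1) ∨ x4
    = ¬x1 ∧ (¬x1 ∨ x1) ∨ x4   (absorption)
    = ¬x1 ∨ x4   (complement / identity)
These differ: at x1=1, x2=1, x4=1, x5=0, E1 = 0 but E2 = 1.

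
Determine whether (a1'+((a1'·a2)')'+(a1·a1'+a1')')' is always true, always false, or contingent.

(a1'+((a1'·a2)')'+(a1·a1'+a1')')'
= (a1'+a1'·a2+(a1·a1'+a1')')'   — double negation
= (a1'+a1'·a2+(a1')')'   — complement / identity
= (a1'+(a1')')'   — absorption
= a1·a1'   — De Morgan
= 0   — complement

always false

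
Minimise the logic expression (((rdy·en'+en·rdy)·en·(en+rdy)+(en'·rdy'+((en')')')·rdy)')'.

rdy

(((rdy·en'+en·rdy)·en·(en+rdy)+(en'·rdy'+((en')')')·rdy)')'
= (((rdy·en'+en·rdy)·en+(en'·rdy'+((en')')')·rdy)')'   [absorption]
= ((rdy·en+(en'·rdy'+((en')')')·rdy)')'   [distribution]
= ((rdy·en+(en'·rdy'+en')·rdy)')'   [double negation]
= ((rdy·en+en'·rdy)')'   [absorption]
= (rdy')'   [distribution]
= rdy   [double negation]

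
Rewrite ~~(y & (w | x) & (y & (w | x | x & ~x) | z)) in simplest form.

y & (w | x)

~~(y & (w | x) & (y & (w | x | x & ~x) | z))
= ~~(y & (w | x) & (y & (w | x) | z))   — complement / identity
= ~~(y & (w | x))   — absorption
= y & (w | x)   — double negation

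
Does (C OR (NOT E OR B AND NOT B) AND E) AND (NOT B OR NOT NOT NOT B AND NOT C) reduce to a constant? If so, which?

no

(C OR (NOT E OR B AND NOT B) AND E) AND (NOT B OR NOT NOT NOT B AND NOT C)
= (C OR NOT E AND E) AND (NOT B OR NOT NOT NOT B AND NOT C)   (complement / identity)
= C AND (NOT B OR NOT NOT NOT B AND NOT C)   (complement / identity)
= C AND (NOT B OR NOT B AND NOT C)   (double negation)
= C AND NOT B   (absorption)
This depends on B, C, so it is not a constant.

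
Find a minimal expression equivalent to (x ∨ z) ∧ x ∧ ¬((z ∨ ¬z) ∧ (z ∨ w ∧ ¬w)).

x ∧ ¬z

(x ∨ z) ∧ x ∧ ¬((z ∨ ¬z) ∧ (z ∨ w ∧ ¬w))
= x ∧ ¬((z ∨ ¬z) ∧ (z ∨ w ∧ ¬w))
= x ∧ ¬(z ∨ w ∧ ¬w)
= x ∧ ¬z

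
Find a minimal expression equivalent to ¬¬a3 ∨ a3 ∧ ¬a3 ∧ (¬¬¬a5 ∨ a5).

a3

¬¬a3 ∨ a3 ∧ ¬a3 ∧ (¬¬¬a5 ∨ a5)
= ¬¬a3 ∨ a3 ∧ ¬a3 ∧ (¬a5 ∨ a5)   [double negation]
= ¬¬a3 ∨ a3 ∧ ¬a3   [complement / identity]
= ¬¬a3   [complement / identity]
= a3   [double negation]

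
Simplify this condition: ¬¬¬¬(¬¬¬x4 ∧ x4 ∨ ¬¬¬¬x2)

x2

¬¬¬¬(¬¬¬x4 ∧ x4 ∨ ¬¬¬¬x2)
= ¬¬(¬¬¬x4 ∧ x4 ∨ ¬¬¬¬x2)
= ¬¬(¬¬¬x4 ∧ x4 ∨ ¬¬x2)
= ¬¬(¬x4 ∧ x4 ∨ ¬¬x2)
= ¬¬¬¬x2
= ¬¬x2
= x2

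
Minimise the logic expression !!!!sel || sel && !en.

sel

!!!!sel || sel && !en
= !!sel || sel && !en
= sel || sel && !en
= sel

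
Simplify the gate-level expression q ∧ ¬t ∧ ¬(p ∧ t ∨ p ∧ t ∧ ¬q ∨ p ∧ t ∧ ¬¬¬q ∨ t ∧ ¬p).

q ∧ ¬t ∧ ¬(p ∧ t ∨ p ∧ t ∧ ¬q ∨ p ∧ t ∧ ¬¬¬q ∨ t ∧ ¬p)
= q ∧ ¬t ∧ ¬(p ∧ t ∨ p ∧ t ∧ ¬q ∨ p ∧ t ∧ ¬q ∨ t ∧ ¬p)   (double negation)
= q ∧ ¬t ∧ ¬(p ∧ t ∨ p ∧ t ∧ ¬q ∨ t ∧ ¬p)   (idempotence)
= q ∧ ¬t ∧ ¬(p ∧ t ∨ t ∧ ¬p)   (absorption)
= q ∧ ¬t ∧ ¬t   (distribution)
= q ∧ ¬t   (idempotence)

q ∧ ¬t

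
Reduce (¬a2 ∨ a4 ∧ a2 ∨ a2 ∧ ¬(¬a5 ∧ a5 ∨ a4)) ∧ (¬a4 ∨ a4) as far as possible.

(¬a2 ∨ a4 ∧ a2 ∨ a2 ∧ ¬(¬a5 ∧ a5 ∨ a4)) ∧ (¬a4 ∨ a4)
= (¬a2 ∨ a4 ∧ a2 ∨ a2 ∧ ¬a4) ∧ (¬a4 ∨ a4)   — complement / identity
= (¬a2 ∨ a2) ∧ (¬a4 ∨ a4)   — distribution
= ¬a4 ∨ a4   — complement / identity
= True   — complement

True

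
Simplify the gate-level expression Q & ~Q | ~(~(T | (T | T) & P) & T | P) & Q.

~P & Q

Q & ~Q | ~(~(T | (T | T) & P) & T | P) & Q
= ~(~(T | (T | T) & P) & T | P) & Q   (complement / identity)
= ~(~(T | T & P) & T | P) & Q   (idempotence)
= ~(~T & T | P) & Q   (absorption)
= ~P & Q   (complement / identity)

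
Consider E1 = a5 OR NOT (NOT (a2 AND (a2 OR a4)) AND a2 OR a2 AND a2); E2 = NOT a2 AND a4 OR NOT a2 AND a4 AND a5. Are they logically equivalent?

No

E1: a5 OR NOT (NOT (a2 AND (a2 OR a4)) AND a2 OR a2 AND a2)
    = a5 OR NOT (NOT a2 AND a2 OR a2 AND a2)   (absorption)
    = a5 OR NOT (NOT a2 AND a2 OR a2)   (idempotence)
    = a5 OR NOT a2   (complement / identity)
E2: NOT a2 AND a4 OR NOT a2 AND a4 AND a5
    = NOT a2 AND a4   (absorption)
These differ: at a2=0, a4=0, a5=1, E1 = 1 but E2 = 0.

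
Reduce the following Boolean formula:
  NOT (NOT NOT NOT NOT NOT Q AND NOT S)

NOT (NOT NOT NOT NOT NOT Q AND NOT S)
= NOT (NOT NOT NOT Q AND NOT S)   [double negation]
= NOT (NOT Q AND NOT S)   [double negation]
= Q OR S   [De Morgan]

Q OR S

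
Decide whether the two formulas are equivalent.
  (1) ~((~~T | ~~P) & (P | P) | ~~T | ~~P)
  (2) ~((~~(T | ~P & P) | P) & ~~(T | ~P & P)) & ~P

Yes

E1: ~((~~T | ~~P) & (P | P) | ~~T | ~~P)
    = ~((~~T | ~~P) & P | ~~T | ~~P)   [idempotence]
    = ~(~~T | ~~P)   [absorption]
    = ~T & ~P   [De Morgan]
E2: ~((~~(T | ~P & P) | P) & ~~(T | ~P & P)) & ~P
    = ~~~(T | ~P & P) & ~P   [absorption]
    = ~(T | ~P & P) & ~P   [double negation]
    = ~T & ~P   [complement / identity]
Both reduce to ~T & ~P, so they are equivalent.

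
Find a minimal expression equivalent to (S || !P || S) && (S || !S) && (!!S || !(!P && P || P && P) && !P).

!P || S

(S || !P || S) && (S || !S) && (!!S || !(!P && P || P && P) && !P)
= (S || !P || S) && (S || !S) && (!!S || !P && !P)   [distribution]
= (S || !P || S) && (!!S || !P && !P)   [complement / identity]
= (S || !P || S) && (!!S || !P)   [idempotence]
= (S || !P || S) && (S || !P)   [double negation]
= (!P || S) && !P || S   [distribution]
= !P || S   [absorption]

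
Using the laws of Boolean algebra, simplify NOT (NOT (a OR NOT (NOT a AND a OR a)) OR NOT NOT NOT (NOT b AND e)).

NOT b AND e

NOT (NOT (a OR NOT (NOT a AND a OR a)) OR NOT NOT NOT (NOT b AND e))
= NOT (NOT (a OR NOT a) OR NOT NOT NOT (NOT b AND e))   — complement / identity
= (a OR NOT a) AND NOT NOT (NOT b AND e)   — De Morgan
= (a OR NOT a) AND NOT b AND e   — double negation
= NOT b AND e   — complement / identity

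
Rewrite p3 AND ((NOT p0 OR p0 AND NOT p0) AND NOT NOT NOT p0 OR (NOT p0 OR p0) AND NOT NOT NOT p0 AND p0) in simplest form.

p3 AND ((NOT p0 OR p0 AND NOT p0) AND NOT NOT NOT p0 OR (NOT p0 OR p0) AND NOT NOT NOT p0 AND p0)
= p3 AND ((NOT p0 OR p0 AND NOT p0) AND NOT NOT NOT p0 OR (NOT p0 OR p0) AND NOT p0 AND p0)   (double negation)
= p3 AND (NOT p0 AND NOT NOT NOT p0 OR (NOT p0 OR p0) AND NOT p0 AND p0)   (complement / identity)
= p3 AND (NOT p0 AND NOT NOT NOT p0 OR NOT p0 AND p0)   (complement / identity)
= p3 AND (NOT p0 AND NOT p0 OR NOT p0 AND p0)   (double negation)
= p3 AND NOT p0   (distribution)

p3 AND NOT p0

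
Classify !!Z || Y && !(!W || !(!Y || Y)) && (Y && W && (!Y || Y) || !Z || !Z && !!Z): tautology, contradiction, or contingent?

!!Z || Y && !(!W || !(!Y || Y)) && (Y && W && (!Y || Y) || !Z || !Z && !!Z)
= !!Z || Y && W && (!Y || Y) && (Y && W && (!Y || Y) || !Z || !Z && !!Z)   [De Morgan]
= !!Z || Y && W && (!Y || Y) && (Y && W && (!Y || Y) || !Z || !Z && Z)   [double negation]
= !!Z || Y && W && (!Y || Y) && (Y && W && (!Y || Y) || !Z)   [complement / identity]
= !!Z || Y && W && (!Y || Y)   [absorption]
= Z || Y && W && (!Y || Y)   [double negation]
= Z || Y && W   [complement / identity]
This depends on W, Y, Z, so it is not a constant.

contingent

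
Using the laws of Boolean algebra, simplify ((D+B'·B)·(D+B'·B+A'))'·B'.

D'·B'

((D+B'·B)·(D+B'·B+A'))'·B'
= (D+B'·B)'·B'
= D'·B'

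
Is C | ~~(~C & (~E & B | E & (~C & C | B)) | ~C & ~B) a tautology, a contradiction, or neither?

tautology

C | ~~(~C & (~E & B | E & (~C & C | B)) | ~C & ~B)
= C | ~~(~C & (~E & B | E & B) | ~C & ~B)
= C | ~~(~C & (~E & B | E & B | ~B))
= C | ~~(~C & (B | ~B))
= C | ~~~C
= C | ~C
= 1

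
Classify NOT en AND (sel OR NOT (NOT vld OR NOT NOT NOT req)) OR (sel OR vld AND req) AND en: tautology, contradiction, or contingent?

NOT en AND (sel OR NOT (NOT vld OR NOT NOT NOT req)) OR (sel OR vld AND req) AND en
= NOT en AND (sel OR vld AND NOT NOT req) OR (sel OR vld AND req) AND en
= NOT en AND (sel OR vld AND req) OR (sel OR vld AND req) AND en
= sel OR vld AND req
This depends on req, sel, vld, so it is not a constant.

contingent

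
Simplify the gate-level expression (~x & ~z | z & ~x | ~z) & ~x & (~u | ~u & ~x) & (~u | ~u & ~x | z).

~x & ~u

(~x & ~z | z & ~x | ~z) & ~x & (~u | ~u & ~x) & (~u | ~u & ~x | z)
= (~x | ~z) & ~x & (~u | ~u & ~x) & (~u | ~u & ~x | z)   [distribution]
= ~x & (~u | ~u & ~x) & (~u | ~u & ~x | z)   [absorption]
= ~x & (~u | ~u & ~x)   [absorption]
= ~x & ~u   [absorption]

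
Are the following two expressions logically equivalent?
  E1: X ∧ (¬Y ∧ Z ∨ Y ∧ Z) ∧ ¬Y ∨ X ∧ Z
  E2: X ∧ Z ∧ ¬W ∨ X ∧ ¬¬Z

E1: X ∧ (¬Y ∧ Z ∨ Y ∧ Z) ∧ ¬Y ∨ X ∧ Z
    = X ∧ Z ∧ ¬Y ∨ X ∧ Z   — distribution
    = X ∧ Z   — absorption
E2: X ∧ Z ∧ ¬W ∨ X ∧ ¬¬Z
    = X ∧ Z ∧ ¬W ∨ X ∧ Z   — double negation
    = X ∧ Z   — absorption
Both reduce to X ∧ Z, so they are equivalent.

Yes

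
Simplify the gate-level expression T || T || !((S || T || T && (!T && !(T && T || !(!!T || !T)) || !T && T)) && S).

T || T || !((S || T || T && (!T && !(T && T || !(!!T || !T)) || !T && T)) && S)
= T || T || !((S || T || T && (!T && !(T && T || !T && T) || !T && T)) && S)   — De Morgan
= T || T || !((S || T || T && (!T && !T || !T && T)) && S)   — distribution
= T || T || !((S || T || T && !T) && S)   — distribution
= T || T || !((S || T) && S)   — complement / identity
= T || T || !S   — absorption
= T || !S   — idempotence

T || !S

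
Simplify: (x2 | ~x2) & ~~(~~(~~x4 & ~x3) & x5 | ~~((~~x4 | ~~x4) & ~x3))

(x2 | ~x2) & ~~(~~(~~x4 & ~x3) & x5 | ~~((~~x4 | ~~x4) & ~x3))
= (x2 | ~x2) & ~~(~~(~~x4 & ~x3) & x5 | ~~(~~x4 & ~x3))   [idempotence]
= ~~(~~(~~x4 & ~x3) & x5 | ~~(~~x4 & ~x3))   [complement / identity]
= ~~(~~x4 & ~x3) & x5 | ~~(~~x4 & ~x3)   [double negation]
= ~~(~~x4 & ~x3)   [absorption]
= ~~x4 & ~x3   [double negation]
= x4 & ~x3   [double negation]

x4 & ~x3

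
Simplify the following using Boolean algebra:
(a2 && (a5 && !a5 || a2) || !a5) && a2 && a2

a2

(a2 && (a5 && !a5 || a2) || !a5) && a2 && a2
= (a2 && a2 || !a5) && a2 && a2   [complement / identity]
= a2 && a2   [absorption]
= a2   [idempotence]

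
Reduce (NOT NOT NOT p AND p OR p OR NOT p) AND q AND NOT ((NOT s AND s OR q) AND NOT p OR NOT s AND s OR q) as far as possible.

(NOT NOT NOT p AND p OR p OR NOT p) AND q AND NOT ((NOT s AND s OR q) AND NOT p OR NOT s AND s OR q)
= (NOT p AND p OR p OR NOT p) AND q AND NOT ((NOT s AND s OR q) AND NOT p OR NOT s AND s OR q)   — double negation
= (p OR NOT p) AND q AND NOT ((NOT s AND s OR q) AND NOT p OR NOT s AND s OR q)   — complement / identity
= q AND NOT ((NOT s AND s OR q) AND NOT p OR NOT s AND s OR q)   — complement / identity
= q AND NOT (NOT s AND s OR q)   — absorption
= q AND NOT q   — complement / identity
= FALSE   — complement

FALSE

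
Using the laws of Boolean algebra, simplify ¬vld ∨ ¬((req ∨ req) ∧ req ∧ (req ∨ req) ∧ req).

¬vld ∨ ¬req

¬vld ∨ ¬((req ∨ req) ∧ req ∧ (req ∨ req) ∧ req)
= ¬vld ∨ ¬((req ∨ req) ∧ req)   [idempotence]
= ¬vld ∨ ¬(req ∧ req)   [idempotence]
= ¬vld ∨ ¬req   [idempotence]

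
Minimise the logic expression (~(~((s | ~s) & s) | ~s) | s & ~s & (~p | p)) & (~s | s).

s

(~(~((s | ~s) & s) | ~s) | s & ~s & (~p | p)) & (~s | s)
= ~(~((s | ~s) & s) | ~s) | s & ~s & (~p | p)   [complement / identity]
= (s | ~s) & s & s | s & ~s & (~p | p)   [De Morgan]
= s & s | s & ~s & (~p | p)   [complement / identity]
= s & s | s & ~s   [complement / identity]
= s   [distribution]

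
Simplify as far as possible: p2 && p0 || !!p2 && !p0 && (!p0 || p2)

p2

p2 && p0 || !!p2 && !p0 && (!p0 || p2)
= p2 && p0 || !!p2 && !p0   (absorption)
= p2 && p0 || p2 && !p0   (double negation)
= p2   (distribution)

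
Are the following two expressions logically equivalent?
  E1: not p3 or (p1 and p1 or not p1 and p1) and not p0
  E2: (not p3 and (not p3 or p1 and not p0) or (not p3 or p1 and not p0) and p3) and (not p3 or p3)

Yes

E1: not p3 or (p1 and p1 or not p1 and p1) and not p0
    = not p3 or p1 and not p0   [distribution]
E2: (not p3 and (not p3 or p1 and not p0) or (not p3 or p1 and not p0) and p3) and (not p3 or p3)
    = not p3 and (not p3 or p1 and not p0) or (not p3 or p1 and not p0) and p3   [complement / identity]
    = not p3 or p1 and not p0   [distribution]
Both reduce to not p3 or p1 and not p0, so they are equivalent.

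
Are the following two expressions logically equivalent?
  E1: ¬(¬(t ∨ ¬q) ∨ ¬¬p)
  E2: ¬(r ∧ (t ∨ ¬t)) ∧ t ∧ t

E1: ¬(¬(t ∨ ¬q) ∨ ¬¬p)
    = (t ∨ ¬q) ∧ ¬p   — De Morgan
E2: ¬(r ∧ (t ∨ ¬t)) ∧ t ∧ t
    = ¬(r ∧ (t ∨ ¬t)) ∧ t   — idempotence
    = ¬r ∧ t   — complement / identity
These differ: at p=1, q=0, r=0, t=1, E1 = 0 but E2 = 1.

No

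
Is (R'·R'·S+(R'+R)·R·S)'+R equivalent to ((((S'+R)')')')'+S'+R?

Yes

E1: (R'·R'·S+(R'+R)·R·S)'+R
    = (R'·S+(R'+R)·R·S)'+R   [idempotence]
    = (R'·S+R·S)'+R   [complement / identity]
    = S'+R   [distribution]
E2: ((((S'+R)')')')'+S'+R
    = ((S'+R)')'+S'+R   [double negation]
    = S'+R+S'+R   [double negation]
    = S'+R   [idempotence]
Both reduce to S'+R, so they are equivalent.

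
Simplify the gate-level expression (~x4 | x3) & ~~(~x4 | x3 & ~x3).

(~x4 | x3) & ~~(~x4 | x3 & ~x3)
= (~x4 | x3) & ~~~x4   (complement / identity)
= (~x4 | x3) & ~x4   (double negation)
= ~x4   (absorption)

~x4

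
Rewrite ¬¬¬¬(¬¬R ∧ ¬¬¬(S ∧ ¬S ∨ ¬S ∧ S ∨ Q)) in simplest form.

¬¬¬¬(¬¬R ∧ ¬¬¬(S ∧ ¬S ∨ ¬S ∧ S ∨ Q))
= ¬¬¬¬(¬¬R ∧ ¬¬¬(¬S ∧ S ∨ Q))   [complement / identity]
= ¬¬¬(¬R ∨ ¬¬(¬S ∧ S ∨ Q))   [De Morgan]
= ¬(¬R ∨ ¬¬(¬S ∧ S ∨ Q))   [double negation]
= ¬(¬R ∨ ¬¬Q)   [complement / identity]
= R ∧ ¬Q   [De Morgan]

R ∧ ¬Q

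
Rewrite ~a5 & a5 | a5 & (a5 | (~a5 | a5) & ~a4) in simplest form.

a5

~a5 & a5 | a5 & (a5 | (~a5 | a5) & ~a4)
= ~a5 & a5 | a5 & (a5 | ~a4)   [complement / identity]
= ~a5 & a5 | a5   [absorption]
= a5   [complement / identity]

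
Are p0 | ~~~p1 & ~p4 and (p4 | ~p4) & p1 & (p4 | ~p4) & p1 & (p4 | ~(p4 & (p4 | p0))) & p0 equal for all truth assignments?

No

E1: p0 | ~~~p1 & ~p4
    = p0 | ~p1 & ~p4   — double negation
E2: (p4 | ~p4) & p1 & (p4 | ~p4) & p1 & (p4 | ~(p4 & (p4 | p0))) & p0
    = (p4 | ~p4) & p1 & (p4 | ~p4) & p1 & (p4 | ~p4) & p0   — absorption
    = p1 & (p4 | ~p4) & p1 & (p4 | ~p4) & p0   — complement / identity
    = p1 & (p4 | ~p4) & p0   — idempotence
    = p1 & p0   — complement / identity
These differ: at p0=1, p1=0, p4=1, E1 = 1 but E2 = 0.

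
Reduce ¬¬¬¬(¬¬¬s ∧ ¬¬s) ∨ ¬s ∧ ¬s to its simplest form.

¬s

¬¬¬¬(¬¬¬s ∧ ¬¬s) ∨ ¬s ∧ ¬s
= ¬¬¬(¬¬s ∨ ¬s) ∨ ¬s ∧ ¬s
= ¬(¬¬s ∨ ¬s) ∨ ¬s ∧ ¬s
= ¬s ∧ s ∨ ¬s ∧ ¬s
= ¬s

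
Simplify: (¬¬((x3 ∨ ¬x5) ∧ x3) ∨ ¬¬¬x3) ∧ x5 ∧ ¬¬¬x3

(¬¬((x3 ∨ ¬x5) ∧ x3) ∨ ¬¬¬x3) ∧ x5 ∧ ¬¬¬x3
= (¬¬x3 ∨ ¬¬¬x3) ∧ x5 ∧ ¬¬¬x3   [absorption]
= (¬¬x3 ∨ ¬x3) ∧ x5 ∧ ¬¬¬x3   [double negation]
= (x3 ∨ ¬x3) ∧ x5 ∧ ¬¬¬x3   [double negation]
= x5 ∧ ¬¬¬x3   [complement / identity]
= x5 ∧ ¬x3   [double negation]

x5 ∧ ¬x3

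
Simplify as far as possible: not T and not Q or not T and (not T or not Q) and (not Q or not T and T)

not T and not Q or not T and (not T or not Q) and (not Q or not T and T)
= not T and not Q or not T and (not T or not Q) and not Q
= not T and not Q or not T and not Q
= not T and not Q

not T and not Q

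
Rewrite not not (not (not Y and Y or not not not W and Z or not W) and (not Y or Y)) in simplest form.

not not (not (not Y and Y or not not not W and Z or not W) and (not Y or Y))
= not not (not (not not not W and Z or not W) and (not Y or Y))   — complement / identity
= not not not (not not not W and Z or not W)   — complement / identity
= not not not (not W and Z or not W)   — double negation
= not (not W and Z or not W)   — double negation
= not not W   — absorption
= W   — double negation

W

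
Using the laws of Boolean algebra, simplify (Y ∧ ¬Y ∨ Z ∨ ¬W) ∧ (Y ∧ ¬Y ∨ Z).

(Y ∧ ¬Y ∨ Z ∨ ¬W) ∧ (Y ∧ ¬Y ∨ Z)
= Y ∧ ¬Y ∨ Z
= Z

Z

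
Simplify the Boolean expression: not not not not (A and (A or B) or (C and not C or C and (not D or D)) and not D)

not not not not (A and (A or B) or (C and not C or C and (not D or D)) and not D)
= not not not not (A and (A or B) or (C and not C or C) and not D)   — complement / identity
= not not (A and (A or B) or (C and not C or C) and not D)   — double negation
= not not (A or (C and not C or C) and not D)   — absorption
= A or (C and not C or C) and not D   — double negation
= A or C and not D   — complement / identity

A or C and not D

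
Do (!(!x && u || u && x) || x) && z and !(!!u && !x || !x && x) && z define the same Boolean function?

E1: (!(!x && u || u && x) || x) && z
    = (!u || x) && z   (distribution)
E2: !(!!u && !x || !x && x) && z
    = !(!!u && !x) && z   (complement / identity)
    = (!u || x) && z   (De Morgan)
Both reduce to (!u || x) && z, so they are equivalent.

Yes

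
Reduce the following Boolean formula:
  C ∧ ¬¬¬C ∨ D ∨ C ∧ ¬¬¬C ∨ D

C ∧ ¬¬¬C ∨ D ∨ C ∧ ¬¬¬C ∨ D
= C ∧ ¬¬¬C ∨ D   (idempotence)
= C ∧ ¬C ∨ D   (double negation)
= D   (complement / identity)

D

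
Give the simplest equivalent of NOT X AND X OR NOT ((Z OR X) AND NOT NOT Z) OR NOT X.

NOT X AND X OR NOT ((Z OR X) AND NOT NOT Z) OR NOT X
= NOT X AND X OR NOT ((Z OR X) AND Z) OR NOT X   (double negation)
= NOT X AND X OR NOT Z OR NOT X   (absorption)
= NOT Z OR NOT X   (complement / identity)

NOT Z OR NOT X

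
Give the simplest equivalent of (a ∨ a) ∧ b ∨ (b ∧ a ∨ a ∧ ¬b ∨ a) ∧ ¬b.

a

(a ∨ a) ∧ b ∨ (b ∧ a ∨ a ∧ ¬b ∨ a) ∧ ¬b
= (a ∨ a) ∧ b ∨ (a ∨ a) ∧ ¬b   (distribution)
= a ∨ a   (distribution)
= a   (idempotence)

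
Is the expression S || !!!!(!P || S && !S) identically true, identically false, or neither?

S || !!!!(!P || S && !S)
= S || !!(!P || S && !S)   (double negation)
= S || !!!P   (complement / identity)
= S || !P   (double negation)
This depends on P, S, so it is not a constant.

neither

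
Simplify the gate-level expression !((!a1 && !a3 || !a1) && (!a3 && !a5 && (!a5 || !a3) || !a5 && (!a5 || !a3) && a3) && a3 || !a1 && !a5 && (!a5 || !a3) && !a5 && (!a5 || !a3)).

!((!a1 && !a3 || !a1) && (!a3 && !a5 && (!a5 || !a3) || !a5 && (!a5 || !a3) && a3) && a3 || !a1 && !a5 && (!a5 || !a3) && !a5 && (!a5 || !a3))
= !((!a1 && !a3 || !a1) && !a5 && (!a5 || !a3) && a3 || !a1 && !a5 && (!a5 || !a3) && !a5 && (!a5 || !a3))   (distribution)
= !((!a1 && !a3 || !a1) && !a5 && (!a5 || !a3) && a3 || !a1 && !a5 && (!a5 || !a3))   (idempotence)
= !(!a1 && !a5 && (!a5 || !a3) && a3 || !a1 && !a5 && (!a5 || !a3))   (absorption)
= !(!a1 && !a5 && (!a5 || !a3))   (absorption)
= !(!a1 && !a5)   (absorption)
= a1 || a5   (De Morgan)

a1 || a5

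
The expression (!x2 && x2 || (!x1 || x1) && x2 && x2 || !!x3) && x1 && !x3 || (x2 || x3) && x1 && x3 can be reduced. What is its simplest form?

(x2 || x3) && x1

(!x2 && x2 || (!x1 || x1) && x2 && x2 || !!x3) && x1 && !x3 || (x2 || x3) && x1 && x3
= (!x2 && x2 || x2 && x2 || !!x3) && x1 && !x3 || (x2 || x3) && x1 && x3   (complement / identity)
= (x2 || !!x3) && x1 && !x3 || (x2 || x3) && x1 && x3   (distribution)
= (x2 || x3) && x1 && !x3 || (x2 || x3) && x1 && x3   (double negation)
= (x2 || x3) && x1   (distribution)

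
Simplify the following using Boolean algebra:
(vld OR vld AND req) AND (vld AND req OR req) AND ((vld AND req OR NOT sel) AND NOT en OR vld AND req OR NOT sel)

vld AND req

(vld OR vld AND req) AND (vld AND req OR req) AND ((vld AND req OR NOT sel) AND NOT en OR vld AND req OR NOT sel)
= (vld AND req OR vld AND req) AND ((vld AND req OR NOT sel) AND NOT en OR vld AND req OR NOT sel)   — distribution
= (vld AND req OR vld AND req) AND (vld AND req OR NOT sel)   — absorption
= vld AND req AND NOT sel OR vld AND req   — distribution
= vld AND req   — absorption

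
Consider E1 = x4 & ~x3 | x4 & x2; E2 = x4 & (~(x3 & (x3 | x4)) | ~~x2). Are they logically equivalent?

E1: x4 & ~x3 | x4 & x2
    = x4 & (~x3 | x2)   (distribution)
E2: x4 & (~(x3 & (x3 | x4)) | ~~x2)
    = x4 & (~(x3 & (x3 | x4)) | x2)   (double negation)
    = x4 & (~x3 | x2)   (absorption)
Both reduce to x4 & (~x3 | x2), so they are equivalent.

Yes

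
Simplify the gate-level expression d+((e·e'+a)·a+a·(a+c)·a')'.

d+a'

d+((e·e'+a)·a+a·(a+c)·a')'
= d+(a·a+a·(a+c)·a')'
= d+(a·a+a·a')'
= d+a'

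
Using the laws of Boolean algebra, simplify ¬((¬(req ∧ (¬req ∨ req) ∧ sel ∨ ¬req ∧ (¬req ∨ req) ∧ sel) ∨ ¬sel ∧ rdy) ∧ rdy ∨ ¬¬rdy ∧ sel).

¬rdy

¬((¬(req ∧ (¬req ∨ req) ∧ sel ∨ ¬req ∧ (¬req ∨ req) ∧ sel) ∨ ¬sel ∧ rdy) ∧ rdy ∨ ¬¬rdy ∧ sel)
= ¬((¬(req ∧ (¬req ∨ req) ∧ sel ∨ ¬req ∧ (¬req ∨ req) ∧ sel) ∨ ¬sel ∧ rdy) ∧ rdy ∨ rdy ∧ sel)   — double negation
= ¬((¬((¬req ∨ req) ∧ sel) ∨ ¬sel ∧ rdy) ∧ rdy ∨ rdy ∧ sel)   — distribution
= ¬((¬sel ∨ ¬sel ∧ rdy) ∧ rdy ∨ rdy ∧ sel)   — complement / identity
= ¬(¬sel ∧ rdy ∨ rdy ∧ sel)   — absorption
= ¬rdy   — distribution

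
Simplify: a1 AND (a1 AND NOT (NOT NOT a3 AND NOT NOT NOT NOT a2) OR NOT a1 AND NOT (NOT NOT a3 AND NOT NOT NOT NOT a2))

a1 AND (a1 AND NOT (NOT NOT a3 AND NOT NOT NOT NOT a2) OR NOT a1 AND NOT (NOT NOT a3 AND NOT NOT NOT NOT a2))
= a1 AND NOT (NOT NOT a3 AND NOT NOT NOT NOT a2)   [distribution]
= a1 AND (NOT a3 OR NOT NOT NOT a2)   [De Morgan]
= a1 AND (NOT a3 OR NOT a2)   [double negation]

a1 AND (NOT a3 OR NOT a2)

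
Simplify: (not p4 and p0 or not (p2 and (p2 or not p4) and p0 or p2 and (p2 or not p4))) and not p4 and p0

(not p4 and p0 or not (p2 and (p2 or not p4) and p0 or p2 and (p2 or not p4))) and not p4 and p0
= (not p4 and p0 or not (p2 and (p2 or not p4))) and not p4 and p0
= (not p4 and p0 or not p2) and not p4 and p0
= not p4 and p0

not p4 and p0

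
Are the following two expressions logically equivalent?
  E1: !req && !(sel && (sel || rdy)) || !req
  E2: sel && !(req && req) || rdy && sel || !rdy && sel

No

E1: !req && !(sel && (sel || rdy)) || !req
    = !req && !sel || !req   [absorption]
    = !req   [absorption]
E2: sel && !(req && req) || rdy && sel || !rdy && sel
    = sel && !req || rdy && sel || !rdy && sel   [idempotence]
    = sel && !req || sel   [distribution]
    = sel   [absorption]
These differ: at rdy=0, req=0, sel=0, E1 = 1 but E2 = 0.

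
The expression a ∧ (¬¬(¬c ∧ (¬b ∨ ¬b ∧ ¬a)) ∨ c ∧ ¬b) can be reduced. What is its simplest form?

a ∧ (¬¬(¬c ∧ (¬b ∨ ¬b ∧ ¬a)) ∨ c ∧ ¬b)
= a ∧ (¬c ∧ (¬b ∨ ¬b ∧ ¬a) ∨ c ∧ ¬b)   [double negation]
= a ∧ (¬c ∧ ¬b ∨ c ∧ ¬b)   [absorption]
= a ∧ ¬b   [distribution]

a ∧ ¬b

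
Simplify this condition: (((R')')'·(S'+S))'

R

(((R')')'·(S'+S))'
= (((R')')')'   — complement / identity
= (R')'   — double negation
= R   — double negation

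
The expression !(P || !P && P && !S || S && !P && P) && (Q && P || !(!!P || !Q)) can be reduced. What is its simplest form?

!(P || !P && P && !S || S && !P && P) && (Q && P || !(!!P || !Q))
= !(P || !P && P) && (Q && P || !(!!P || !Q))   [distribution]
= !(P || !P && P) && (Q && P || !P && Q)   [De Morgan]
= !(P || !P && P) && Q   [distribution]
= !P && Q   [complement / identity]

!P && Q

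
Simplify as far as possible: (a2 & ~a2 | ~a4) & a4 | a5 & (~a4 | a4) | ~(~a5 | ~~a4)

a5

(a2 & ~a2 | ~a4) & a4 | a5 & (~a4 | a4) | ~(~a5 | ~~a4)
= ~a4 & a4 | a5 & (~a4 | a4) | ~(~a5 | ~~a4)   — complement / identity
= ~a4 & a4 | a5 & (~a4 | a4) | a5 & ~a4   — De Morgan
= a5 & (~a4 | a4) | a5 & ~a4   — complement / identity
= a5 | a5 & ~a4   — complement / identity
= a5   — absorption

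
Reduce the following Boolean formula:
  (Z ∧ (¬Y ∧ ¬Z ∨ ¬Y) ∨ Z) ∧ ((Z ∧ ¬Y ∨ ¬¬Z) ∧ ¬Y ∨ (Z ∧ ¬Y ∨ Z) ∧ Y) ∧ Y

Z ∧ Y

(Z ∧ (¬Y ∧ ¬Z ∨ ¬Y) ∨ Z) ∧ ((Z ∧ ¬Y ∨ ¬¬Z) ∧ ¬Y ∨ (Z ∧ ¬Y ∨ Z) ∧ Y) ∧ Y
= (Z ∧ (¬Y ∧ ¬Z ∨ ¬Y) ∨ Z) ∧ ((Z ∧ ¬Y ∨ Z) ∧ ¬Y ∨ (Z ∧ ¬Y ∨ Z) ∧ Y) ∧ Y   (double negation)
= (Z ∧ (¬Y ∧ ¬Z ∨ ¬Y) ∨ Z) ∧ (Z ∧ ¬Y ∨ Z) ∧ Y   (distribution)
= (Z ∧ ¬Y ∨ Z) ∧ (Z ∧ ¬Y ∨ Z) ∧ Y   (absorption)
= (Z ∧ ¬Y ∨ Z) ∧ Y   (idempotence)
= Z ∧ Y   (absorption)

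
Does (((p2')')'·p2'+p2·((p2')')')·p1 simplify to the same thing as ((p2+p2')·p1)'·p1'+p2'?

E1: (((p2')')'·p2'+p2·((p2')')')·p1
    = ((p2')')'·p1   [distribution]
    = p2'·p1   [double negation]
E2: ((p2+p2')·p1)'·p1'+p2'
    = p1'·p1'+p2'   [complement / identity]
    = p1'+p2'   [idempotence]
These differ: at p1=0, p2=0, E1 = 0 but E2 = 1.

No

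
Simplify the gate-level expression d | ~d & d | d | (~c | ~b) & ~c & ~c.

d | ~d & d | d | (~c | ~b) & ~c & ~c
= d | ~d & d | d | (~c | ~b) & ~c   — idempotence
= d | d | (~c | ~b) & ~c   — complement / identity
= d | (~c | ~b) & ~c   — idempotence
= d | ~c   — absorption

d | ~c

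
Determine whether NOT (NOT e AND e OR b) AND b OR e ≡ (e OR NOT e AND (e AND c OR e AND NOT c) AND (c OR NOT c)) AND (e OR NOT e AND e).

Yes

E1: NOT (NOT e AND e OR b) AND b OR e
    = NOT b AND b OR e   (complement / identity)
    = e   (complement / identity)
E2: (e OR NOT e AND (e AND c OR e AND NOT c) AND (c OR NOT c)) AND (e OR NOT e AND e)
    = (e OR NOT e AND (e AND c OR e AND NOT c)) AND (e OR NOT e AND e)   (complement / identity)
    = (e OR NOT e AND e) AND (e OR NOT e AND e)   (distribution)
    = e OR NOT e AND e   (idempotence)
    = e   (complement / identity)
Both reduce to e, so they are equivalent.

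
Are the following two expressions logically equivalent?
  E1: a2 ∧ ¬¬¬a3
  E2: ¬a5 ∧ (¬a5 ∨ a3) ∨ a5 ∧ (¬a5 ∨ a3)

No

E1: a2 ∧ ¬¬¬a3
    = a2 ∧ ¬a3
E2: ¬a5 ∧ (¬a5 ∨ a3) ∨ a5 ∧ (¬a5 ∨ a3)
    = ¬a5 ∨ a3
These differ: at a2=0, a3=1, a5=0, E1 = 0 but E2 = 1.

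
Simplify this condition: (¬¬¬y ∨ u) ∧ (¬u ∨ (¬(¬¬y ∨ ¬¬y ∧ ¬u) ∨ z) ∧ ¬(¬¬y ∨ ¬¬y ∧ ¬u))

(¬¬¬y ∨ u) ∧ (¬u ∨ (¬(¬¬y ∨ ¬¬y ∧ ¬u) ∨ z) ∧ ¬(¬¬y ∨ ¬¬y ∧ ¬u))
= (¬¬¬y ∨ u) ∧ (¬u ∨ ¬(¬¬y ∨ ¬¬y ∧ ¬u))
= (¬¬¬y ∨ u) ∧ (¬u ∨ ¬¬¬y)
= ¬¬¬y ∨ u ∧ ¬u
= ¬y ∨ u ∧ ¬u
= ¬y

¬y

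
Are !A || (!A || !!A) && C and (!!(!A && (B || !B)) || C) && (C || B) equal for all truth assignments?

No

E1: !A || (!A || !!A) && C
    = !A || (!A || A) && C   — double negation
    = !A || C   — complement / identity
E2: (!!(!A && (B || !B)) || C) && (C || B)
    = !!(!A && (B || !B)) && B || C   — distribution
    = !!!A && B || C   — complement / identity
    = !A && B || C   — double negation
These differ: at A=0, B=0, C=0, E1 = 1 but E2 = 0.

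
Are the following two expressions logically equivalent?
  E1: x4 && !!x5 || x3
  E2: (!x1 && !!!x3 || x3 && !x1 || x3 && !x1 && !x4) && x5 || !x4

No

E1: x4 && !!x5 || x3
    = x4 && x5 || x3   [double negation]
E2: (!x1 && !!!x3 || x3 && !x1 || x3 && !x1 && !x4) && x5 || !x4
    = (!x1 && !!!x3 || x3 && !x1) && x5 || !x4   [absorption]
    = (!x1 && !x3 || x3 && !x1) && x5 || !x4   [double negation]
    = !x1 && x5 || !x4   [distribution]
These differ: at x1=1, x3=0, x4=0, x5=0, E1 = 0 but E2 = 1.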